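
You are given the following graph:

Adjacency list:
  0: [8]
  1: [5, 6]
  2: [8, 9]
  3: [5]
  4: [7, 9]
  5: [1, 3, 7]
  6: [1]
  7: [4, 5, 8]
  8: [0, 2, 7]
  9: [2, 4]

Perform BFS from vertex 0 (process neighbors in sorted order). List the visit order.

BFS from vertex 0 (neighbors processed in ascending order):
Visit order: 0, 8, 2, 7, 9, 4, 5, 1, 3, 6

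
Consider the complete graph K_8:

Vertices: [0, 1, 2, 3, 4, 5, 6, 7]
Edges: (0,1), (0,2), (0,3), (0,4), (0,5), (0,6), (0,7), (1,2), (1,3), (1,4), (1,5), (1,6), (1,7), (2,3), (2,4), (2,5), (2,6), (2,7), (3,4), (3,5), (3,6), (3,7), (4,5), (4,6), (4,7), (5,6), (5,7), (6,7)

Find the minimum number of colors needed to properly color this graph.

In K_8, every vertex is adjacent to every other vertex.
Each vertex needs a unique color.
Chromatic number = 8.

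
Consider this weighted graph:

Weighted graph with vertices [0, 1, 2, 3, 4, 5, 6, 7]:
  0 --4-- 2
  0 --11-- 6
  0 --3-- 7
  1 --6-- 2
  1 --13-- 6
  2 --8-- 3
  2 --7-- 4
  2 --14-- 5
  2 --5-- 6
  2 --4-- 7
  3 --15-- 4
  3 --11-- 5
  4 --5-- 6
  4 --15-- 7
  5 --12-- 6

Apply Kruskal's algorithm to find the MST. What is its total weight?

Applying Kruskal's algorithm (sort edges by weight, add if no cycle):
  Add (0,7) w=3
  Add (0,2) w=4
  Skip (2,7) w=4 (creates cycle)
  Add (2,6) w=5
  Add (4,6) w=5
  Add (1,2) w=6
  Skip (2,4) w=7 (creates cycle)
  Add (2,3) w=8
  Skip (0,6) w=11 (creates cycle)
  Add (3,5) w=11
  Skip (5,6) w=12 (creates cycle)
  Skip (1,6) w=13 (creates cycle)
  Skip (2,5) w=14 (creates cycle)
  Skip (3,4) w=15 (creates cycle)
  Skip (4,7) w=15 (creates cycle)
MST weight = 42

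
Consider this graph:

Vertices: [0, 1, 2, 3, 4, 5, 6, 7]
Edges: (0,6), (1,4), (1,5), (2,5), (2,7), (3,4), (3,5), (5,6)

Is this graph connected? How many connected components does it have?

Checking connectivity: the graph has 1 connected component(s).
All vertices are reachable from each other. The graph IS connected.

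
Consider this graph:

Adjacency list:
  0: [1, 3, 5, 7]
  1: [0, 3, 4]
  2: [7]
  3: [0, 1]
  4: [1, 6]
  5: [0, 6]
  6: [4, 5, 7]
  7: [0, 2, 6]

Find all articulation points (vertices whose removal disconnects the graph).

An articulation point is a vertex whose removal disconnects the graph.
Articulation points: [7]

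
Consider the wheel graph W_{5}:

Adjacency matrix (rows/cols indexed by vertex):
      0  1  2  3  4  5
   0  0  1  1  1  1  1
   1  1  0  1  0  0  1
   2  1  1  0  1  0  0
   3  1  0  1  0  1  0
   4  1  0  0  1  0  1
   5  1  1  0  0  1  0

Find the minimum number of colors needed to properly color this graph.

W_{5} = C_{5} plus a hub adjacent to every cycle vertex.
The outer cycle needs 3 colors (odd cycle); the hub is adjacent to all of them so needs a fresh color.
Chromatic number = 3 + 1 = 4.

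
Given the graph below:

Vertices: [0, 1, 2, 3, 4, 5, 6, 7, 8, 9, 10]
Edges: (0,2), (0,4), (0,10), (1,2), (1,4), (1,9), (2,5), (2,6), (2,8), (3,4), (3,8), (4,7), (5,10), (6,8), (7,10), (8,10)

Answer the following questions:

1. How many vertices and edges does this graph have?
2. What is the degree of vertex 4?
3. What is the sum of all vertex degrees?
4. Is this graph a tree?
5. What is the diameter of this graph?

Count: 11 vertices, 16 edges.
Vertex 4 has neighbors [0, 1, 3, 7], degree = 4.
Handshaking lemma: 2 * 16 = 32.
A tree on 11 vertices has 10 edges. This graph has 16 edges (6 extra). Not a tree.
Diameter (longest shortest path) = 4.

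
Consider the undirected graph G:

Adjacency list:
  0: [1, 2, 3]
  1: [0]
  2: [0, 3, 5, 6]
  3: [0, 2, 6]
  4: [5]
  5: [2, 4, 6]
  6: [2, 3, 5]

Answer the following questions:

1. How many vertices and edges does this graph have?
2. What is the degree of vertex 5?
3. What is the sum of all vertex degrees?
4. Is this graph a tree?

Count: 7 vertices, 9 edges.
Vertex 5 has neighbors [2, 4, 6], degree = 3.
Handshaking lemma: 2 * 9 = 18.
A tree on 7 vertices has 6 edges. This graph has 9 edges (3 extra). Not a tree.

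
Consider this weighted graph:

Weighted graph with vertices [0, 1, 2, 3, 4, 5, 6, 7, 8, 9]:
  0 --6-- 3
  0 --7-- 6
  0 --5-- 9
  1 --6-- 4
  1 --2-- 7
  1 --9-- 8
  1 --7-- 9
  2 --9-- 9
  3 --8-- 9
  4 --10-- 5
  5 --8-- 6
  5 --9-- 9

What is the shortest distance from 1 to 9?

Using Dijkstra's algorithm from vertex 1:
Shortest path: 1 -> 9
Total weight: 7 = 7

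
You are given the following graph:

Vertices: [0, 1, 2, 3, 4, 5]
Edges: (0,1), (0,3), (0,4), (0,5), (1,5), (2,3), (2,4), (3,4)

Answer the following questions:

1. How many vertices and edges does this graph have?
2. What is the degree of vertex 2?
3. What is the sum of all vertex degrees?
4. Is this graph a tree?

Count: 6 vertices, 8 edges.
Vertex 2 has neighbors [3, 4], degree = 2.
Handshaking lemma: 2 * 8 = 16.
A tree on 6 vertices has 5 edges. This graph has 8 edges (3 extra). Not a tree.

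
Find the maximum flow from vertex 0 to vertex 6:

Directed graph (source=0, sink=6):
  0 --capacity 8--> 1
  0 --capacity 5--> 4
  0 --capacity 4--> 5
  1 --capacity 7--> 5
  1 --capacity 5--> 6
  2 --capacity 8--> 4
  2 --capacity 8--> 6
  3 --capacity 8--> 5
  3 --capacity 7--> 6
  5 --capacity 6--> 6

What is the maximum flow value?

Computing max flow:
  Flow on (0->1): 8/8
  Flow on (0->5): 3/4
  Flow on (1->5): 3/7
  Flow on (1->6): 5/5
  Flow on (5->6): 6/6
Maximum flow = 11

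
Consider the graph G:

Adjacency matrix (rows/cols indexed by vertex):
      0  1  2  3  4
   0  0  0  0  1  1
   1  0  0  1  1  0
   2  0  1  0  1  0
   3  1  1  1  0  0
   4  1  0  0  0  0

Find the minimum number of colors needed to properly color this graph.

The graph has a maximum clique of size 3 (lower bound on chromatic number).
A valid 3-coloring: {0: 1, 1: 1, 2: 2, 3: 0, 4: 0}.
Chromatic number = 3.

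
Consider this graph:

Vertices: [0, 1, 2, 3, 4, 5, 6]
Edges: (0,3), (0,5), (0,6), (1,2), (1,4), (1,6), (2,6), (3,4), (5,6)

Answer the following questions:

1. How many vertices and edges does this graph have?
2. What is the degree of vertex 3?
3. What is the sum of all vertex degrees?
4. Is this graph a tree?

Count: 7 vertices, 9 edges.
Vertex 3 has neighbors [0, 4], degree = 2.
Handshaking lemma: 2 * 9 = 18.
A tree on 7 vertices has 6 edges. This graph has 9 edges (3 extra). Not a tree.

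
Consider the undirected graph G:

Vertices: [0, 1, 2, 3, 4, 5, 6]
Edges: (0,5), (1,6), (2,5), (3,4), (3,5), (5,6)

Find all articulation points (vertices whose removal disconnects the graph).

An articulation point is a vertex whose removal disconnects the graph.
Articulation points: [3, 5, 6]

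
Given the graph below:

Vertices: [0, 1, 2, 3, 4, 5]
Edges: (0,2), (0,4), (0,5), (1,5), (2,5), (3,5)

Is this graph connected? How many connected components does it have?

Checking connectivity: the graph has 1 connected component(s).
All vertices are reachable from each other. The graph IS connected.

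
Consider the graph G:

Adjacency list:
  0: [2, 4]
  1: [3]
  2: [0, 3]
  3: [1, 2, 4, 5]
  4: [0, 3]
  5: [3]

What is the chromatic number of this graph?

The graph has a maximum clique of size 2 (lower bound on chromatic number).
A valid 2-coloring: {0: 0, 1: 1, 2: 1, 3: 0, 4: 1, 5: 1}.
Chromatic number = 2.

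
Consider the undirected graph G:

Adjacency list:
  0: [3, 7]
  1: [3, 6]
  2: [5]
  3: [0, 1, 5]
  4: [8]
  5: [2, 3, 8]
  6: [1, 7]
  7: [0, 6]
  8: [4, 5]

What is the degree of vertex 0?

Vertex 0 has neighbors [3, 7], so deg(0) = 2.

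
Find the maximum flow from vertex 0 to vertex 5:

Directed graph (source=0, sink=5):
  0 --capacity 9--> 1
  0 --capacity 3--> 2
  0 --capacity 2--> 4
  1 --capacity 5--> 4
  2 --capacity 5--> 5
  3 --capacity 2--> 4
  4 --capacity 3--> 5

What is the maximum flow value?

Computing max flow:
  Flow on (0->1): 3/9
  Flow on (0->2): 3/3
  Flow on (1->4): 3/5
  Flow on (2->5): 3/5
  Flow on (4->5): 3/3
Maximum flow = 6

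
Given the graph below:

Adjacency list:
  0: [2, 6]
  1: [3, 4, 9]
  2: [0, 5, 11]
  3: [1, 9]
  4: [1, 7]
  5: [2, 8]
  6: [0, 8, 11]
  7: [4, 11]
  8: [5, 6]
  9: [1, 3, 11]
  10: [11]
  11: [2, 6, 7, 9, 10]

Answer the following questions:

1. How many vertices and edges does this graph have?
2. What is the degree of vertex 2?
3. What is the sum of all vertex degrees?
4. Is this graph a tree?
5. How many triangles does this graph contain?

Count: 12 vertices, 15 edges.
Vertex 2 has neighbors [0, 5, 11], degree = 3.
Handshaking lemma: 2 * 15 = 30.
A tree on 12 vertices has 11 edges. This graph has 15 edges (4 extra). Not a tree.
Number of triangles = 1.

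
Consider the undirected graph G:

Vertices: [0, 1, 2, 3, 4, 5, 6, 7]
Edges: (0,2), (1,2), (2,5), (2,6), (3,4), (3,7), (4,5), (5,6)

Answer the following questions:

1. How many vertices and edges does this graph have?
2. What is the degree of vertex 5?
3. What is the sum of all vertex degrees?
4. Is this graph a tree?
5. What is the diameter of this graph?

Count: 8 vertices, 8 edges.
Vertex 5 has neighbors [2, 4, 6], degree = 3.
Handshaking lemma: 2 * 8 = 16.
A tree on 8 vertices has 7 edges. This graph has 8 edges (1 extra). Not a tree.
Diameter (longest shortest path) = 5.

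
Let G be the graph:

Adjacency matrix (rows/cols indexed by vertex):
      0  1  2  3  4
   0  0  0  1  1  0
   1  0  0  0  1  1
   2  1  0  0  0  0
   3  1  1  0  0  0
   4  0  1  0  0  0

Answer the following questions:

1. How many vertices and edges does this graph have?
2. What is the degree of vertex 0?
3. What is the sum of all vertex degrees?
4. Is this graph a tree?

Count: 5 vertices, 4 edges.
Vertex 0 has neighbors [2, 3], degree = 2.
Handshaking lemma: 2 * 4 = 8.
A graph is a tree iff it is connected and has exactly n-1 edges. This graph is connected (all 5 vertices in one component) and has 5-1 = 4 edges. It is a tree.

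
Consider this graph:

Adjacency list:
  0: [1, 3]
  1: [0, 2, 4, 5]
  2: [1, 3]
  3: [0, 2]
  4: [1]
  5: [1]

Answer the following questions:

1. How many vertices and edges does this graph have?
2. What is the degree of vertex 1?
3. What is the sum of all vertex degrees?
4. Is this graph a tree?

Count: 6 vertices, 6 edges.
Vertex 1 has neighbors [0, 2, 4, 5], degree = 4.
Handshaking lemma: 2 * 6 = 12.
A tree on 6 vertices has 5 edges. This graph has 6 edges (1 extra). Not a tree.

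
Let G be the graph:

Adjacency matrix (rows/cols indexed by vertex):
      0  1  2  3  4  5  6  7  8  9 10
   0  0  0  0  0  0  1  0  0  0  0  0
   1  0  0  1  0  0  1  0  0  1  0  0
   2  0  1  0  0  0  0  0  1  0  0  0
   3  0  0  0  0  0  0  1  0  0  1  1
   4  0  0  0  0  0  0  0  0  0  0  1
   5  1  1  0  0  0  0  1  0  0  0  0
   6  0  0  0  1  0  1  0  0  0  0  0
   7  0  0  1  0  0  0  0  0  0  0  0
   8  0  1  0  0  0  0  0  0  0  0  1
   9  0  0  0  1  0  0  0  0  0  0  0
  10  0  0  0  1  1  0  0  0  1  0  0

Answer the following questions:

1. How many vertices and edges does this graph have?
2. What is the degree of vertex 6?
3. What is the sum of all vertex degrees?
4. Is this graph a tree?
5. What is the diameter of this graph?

Count: 11 vertices, 11 edges.
Vertex 6 has neighbors [3, 5], degree = 2.
Handshaking lemma: 2 * 11 = 22.
A tree on 11 vertices has 10 edges. This graph has 11 edges (1 extra). Not a tree.
Diameter (longest shortest path) = 6.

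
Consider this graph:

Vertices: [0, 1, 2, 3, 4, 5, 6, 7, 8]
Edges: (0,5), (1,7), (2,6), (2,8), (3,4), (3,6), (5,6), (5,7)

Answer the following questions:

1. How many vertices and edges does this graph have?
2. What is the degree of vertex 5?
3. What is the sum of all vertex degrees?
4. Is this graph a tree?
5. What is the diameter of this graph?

Count: 9 vertices, 8 edges.
Vertex 5 has neighbors [0, 6, 7], degree = 3.
Handshaking lemma: 2 * 8 = 16.
A graph is a tree iff it is connected and has exactly n-1 edges. This graph is connected (all 9 vertices in one component) and has 9-1 = 8 edges. It is a tree.
Diameter (longest shortest path) = 5.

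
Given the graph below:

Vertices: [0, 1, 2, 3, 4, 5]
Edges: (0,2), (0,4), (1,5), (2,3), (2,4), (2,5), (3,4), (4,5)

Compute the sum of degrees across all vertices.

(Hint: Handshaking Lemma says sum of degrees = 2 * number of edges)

Count edges: 8 edges.
By Handshaking Lemma: sum of degrees = 2 * 8 = 16.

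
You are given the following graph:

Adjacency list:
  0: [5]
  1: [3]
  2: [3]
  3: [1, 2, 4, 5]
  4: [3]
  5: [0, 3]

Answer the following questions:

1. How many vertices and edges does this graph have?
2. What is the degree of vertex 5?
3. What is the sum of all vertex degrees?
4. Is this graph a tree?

Count: 6 vertices, 5 edges.
Vertex 5 has neighbors [0, 3], degree = 2.
Handshaking lemma: 2 * 5 = 10.
A graph is a tree iff it is connected and has exactly n-1 edges. This graph is connected (all 6 vertices in one component) and has 6-1 = 5 edges. It is a tree.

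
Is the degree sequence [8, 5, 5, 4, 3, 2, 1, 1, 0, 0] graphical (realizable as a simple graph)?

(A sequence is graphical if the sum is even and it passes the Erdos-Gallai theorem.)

Sum of degrees = 29. Sum is odd, so the sequence is NOT graphical.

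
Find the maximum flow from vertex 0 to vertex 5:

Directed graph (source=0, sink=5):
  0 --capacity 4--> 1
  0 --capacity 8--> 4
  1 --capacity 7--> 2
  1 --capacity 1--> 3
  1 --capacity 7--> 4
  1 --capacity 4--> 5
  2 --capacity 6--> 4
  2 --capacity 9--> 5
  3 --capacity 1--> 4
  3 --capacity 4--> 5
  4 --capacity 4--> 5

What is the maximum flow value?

Computing max flow:
  Flow on (0->1): 4/4
  Flow on (0->4): 4/8
  Flow on (1->5): 4/4
  Flow on (4->5): 4/4
Maximum flow = 8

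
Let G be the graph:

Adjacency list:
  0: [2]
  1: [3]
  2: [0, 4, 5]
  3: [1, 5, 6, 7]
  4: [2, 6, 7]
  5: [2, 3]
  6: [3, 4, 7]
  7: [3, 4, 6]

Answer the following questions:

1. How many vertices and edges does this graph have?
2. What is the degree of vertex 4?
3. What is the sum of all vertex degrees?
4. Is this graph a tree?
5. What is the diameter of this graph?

Count: 8 vertices, 10 edges.
Vertex 4 has neighbors [2, 6, 7], degree = 3.
Handshaking lemma: 2 * 10 = 20.
A tree on 8 vertices has 7 edges. This graph has 10 edges (3 extra). Not a tree.
Diameter (longest shortest path) = 4.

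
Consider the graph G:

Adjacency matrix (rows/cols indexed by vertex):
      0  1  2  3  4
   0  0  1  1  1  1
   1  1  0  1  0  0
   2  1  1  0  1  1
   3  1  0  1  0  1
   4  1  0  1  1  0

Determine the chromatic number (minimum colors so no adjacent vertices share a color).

The graph has a maximum clique of size 4 (lower bound on chromatic number).
A valid 4-coloring: {0: 0, 1: 2, 2: 1, 3: 2, 4: 3}.
Chromatic number = 4.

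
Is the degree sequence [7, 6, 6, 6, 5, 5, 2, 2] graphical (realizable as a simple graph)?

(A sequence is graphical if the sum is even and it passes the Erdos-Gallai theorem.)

Sum of degrees = 39. Sum is odd, so the sequence is NOT graphical.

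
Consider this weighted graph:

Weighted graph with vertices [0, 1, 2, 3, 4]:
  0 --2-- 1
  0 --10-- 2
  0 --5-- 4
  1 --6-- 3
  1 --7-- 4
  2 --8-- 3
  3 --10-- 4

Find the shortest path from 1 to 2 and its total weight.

Using Dijkstra's algorithm from vertex 1:
Shortest path: 1 -> 0 -> 2
Total weight: 2 + 10 = 12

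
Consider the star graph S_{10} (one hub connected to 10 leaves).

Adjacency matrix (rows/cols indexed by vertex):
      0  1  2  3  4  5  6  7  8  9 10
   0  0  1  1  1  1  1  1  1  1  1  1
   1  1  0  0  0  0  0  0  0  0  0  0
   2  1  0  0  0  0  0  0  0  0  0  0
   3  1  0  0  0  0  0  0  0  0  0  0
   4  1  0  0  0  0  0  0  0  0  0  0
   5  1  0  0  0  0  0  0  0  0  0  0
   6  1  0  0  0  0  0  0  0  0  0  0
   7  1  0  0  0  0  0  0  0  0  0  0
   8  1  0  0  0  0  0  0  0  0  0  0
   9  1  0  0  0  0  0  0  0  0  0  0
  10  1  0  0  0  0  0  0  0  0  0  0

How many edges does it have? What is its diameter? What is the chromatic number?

Star graph S_{10}: the hub connects to all 10 leaves.
Edges = 10.
Diameter = 2 (any leaf to hub is 1, leaf to leaf through hub is 2).
Star graphs are bipartite (hub vs leaves), so chromatic number = 2.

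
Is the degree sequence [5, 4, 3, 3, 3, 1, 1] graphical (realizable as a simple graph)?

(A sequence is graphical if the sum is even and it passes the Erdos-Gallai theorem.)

Sum of degrees = 20. Sum is even and passes Erdos-Gallai. The sequence IS graphical.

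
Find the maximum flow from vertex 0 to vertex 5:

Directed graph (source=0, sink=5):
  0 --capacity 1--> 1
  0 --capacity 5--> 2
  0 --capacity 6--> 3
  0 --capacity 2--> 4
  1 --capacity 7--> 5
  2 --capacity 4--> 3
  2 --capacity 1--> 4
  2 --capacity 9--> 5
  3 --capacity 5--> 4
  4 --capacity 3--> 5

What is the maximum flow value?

Computing max flow:
  Flow on (0->1): 1/1
  Flow on (0->2): 5/5
  Flow on (0->3): 3/6
  Flow on (1->5): 1/7
  Flow on (2->5): 5/9
  Flow on (3->4): 3/5
  Flow on (4->5): 3/3
Maximum flow = 9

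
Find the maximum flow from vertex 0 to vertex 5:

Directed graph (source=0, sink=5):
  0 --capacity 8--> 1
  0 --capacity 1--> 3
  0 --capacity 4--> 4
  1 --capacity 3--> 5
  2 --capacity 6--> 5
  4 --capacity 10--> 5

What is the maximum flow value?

Computing max flow:
  Flow on (0->1): 3/8
  Flow on (0->4): 4/4
  Flow on (1->5): 3/3
  Flow on (4->5): 4/10
Maximum flow = 7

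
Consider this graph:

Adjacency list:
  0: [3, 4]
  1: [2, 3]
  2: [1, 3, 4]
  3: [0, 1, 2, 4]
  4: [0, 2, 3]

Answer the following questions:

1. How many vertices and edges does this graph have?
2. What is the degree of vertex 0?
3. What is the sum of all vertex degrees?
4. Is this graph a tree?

Count: 5 vertices, 7 edges.
Vertex 0 has neighbors [3, 4], degree = 2.
Handshaking lemma: 2 * 7 = 14.
A tree on 5 vertices has 4 edges. This graph has 7 edges (3 extra). Not a tree.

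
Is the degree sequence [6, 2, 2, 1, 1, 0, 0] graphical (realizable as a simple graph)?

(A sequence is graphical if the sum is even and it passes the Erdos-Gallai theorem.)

Sum of degrees = 12. Sum is even but fails Erdos-Gallai. The sequence is NOT graphical.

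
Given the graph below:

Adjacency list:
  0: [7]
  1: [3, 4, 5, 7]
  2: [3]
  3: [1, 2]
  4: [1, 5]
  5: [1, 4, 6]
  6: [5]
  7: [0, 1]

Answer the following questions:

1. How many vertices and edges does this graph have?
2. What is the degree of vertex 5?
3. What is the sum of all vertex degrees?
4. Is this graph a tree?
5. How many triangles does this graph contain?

Count: 8 vertices, 8 edges.
Vertex 5 has neighbors [1, 4, 6], degree = 3.
Handshaking lemma: 2 * 8 = 16.
A tree on 8 vertices has 7 edges. This graph has 8 edges (1 extra). Not a tree.
Number of triangles = 1.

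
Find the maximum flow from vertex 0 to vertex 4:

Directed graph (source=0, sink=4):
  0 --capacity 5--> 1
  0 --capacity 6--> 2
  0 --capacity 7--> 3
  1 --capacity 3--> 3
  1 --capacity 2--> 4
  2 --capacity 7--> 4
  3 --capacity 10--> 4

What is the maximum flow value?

Computing max flow:
  Flow on (0->1): 5/5
  Flow on (0->2): 6/6
  Flow on (0->3): 7/7
  Flow on (1->3): 3/3
  Flow on (1->4): 2/2
  Flow on (2->4): 6/7
  Flow on (3->4): 10/10
Maximum flow = 18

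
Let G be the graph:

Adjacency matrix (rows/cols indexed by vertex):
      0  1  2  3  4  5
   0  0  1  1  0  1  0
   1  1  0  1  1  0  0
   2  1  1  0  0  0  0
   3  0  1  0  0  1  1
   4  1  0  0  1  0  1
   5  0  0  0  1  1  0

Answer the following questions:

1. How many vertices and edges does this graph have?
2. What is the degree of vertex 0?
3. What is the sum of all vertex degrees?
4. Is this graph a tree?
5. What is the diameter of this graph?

Count: 6 vertices, 8 edges.
Vertex 0 has neighbors [1, 2, 4], degree = 3.
Handshaking lemma: 2 * 8 = 16.
A tree on 6 vertices has 5 edges. This graph has 8 edges (3 extra). Not a tree.
Diameter (longest shortest path) = 3.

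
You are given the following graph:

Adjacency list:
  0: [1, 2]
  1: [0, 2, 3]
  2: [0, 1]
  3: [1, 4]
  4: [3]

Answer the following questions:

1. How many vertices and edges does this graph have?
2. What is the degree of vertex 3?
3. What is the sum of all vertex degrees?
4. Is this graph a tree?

Count: 5 vertices, 5 edges.
Vertex 3 has neighbors [1, 4], degree = 2.
Handshaking lemma: 2 * 5 = 10.
A tree on 5 vertices has 4 edges. This graph has 5 edges (1 extra). Not a tree.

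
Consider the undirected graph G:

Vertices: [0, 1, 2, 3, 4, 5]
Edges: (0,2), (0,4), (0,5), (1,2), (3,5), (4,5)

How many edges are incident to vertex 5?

Vertex 5 has neighbors [0, 3, 4], so deg(5) = 3.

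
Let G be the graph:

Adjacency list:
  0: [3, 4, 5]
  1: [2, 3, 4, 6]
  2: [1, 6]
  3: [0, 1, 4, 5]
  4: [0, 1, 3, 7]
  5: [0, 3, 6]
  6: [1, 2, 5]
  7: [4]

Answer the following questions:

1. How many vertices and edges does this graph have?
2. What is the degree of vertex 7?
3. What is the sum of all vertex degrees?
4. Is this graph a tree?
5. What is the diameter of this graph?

Count: 8 vertices, 12 edges.
Vertex 7 has neighbors [4], degree = 1.
Handshaking lemma: 2 * 12 = 24.
A tree on 8 vertices has 7 edges. This graph has 12 edges (5 extra). Not a tree.
Diameter (longest shortest path) = 3.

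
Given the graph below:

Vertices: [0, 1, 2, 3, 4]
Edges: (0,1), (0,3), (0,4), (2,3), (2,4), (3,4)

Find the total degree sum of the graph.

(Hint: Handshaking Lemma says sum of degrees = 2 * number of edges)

Count edges: 6 edges.
By Handshaking Lemma: sum of degrees = 2 * 6 = 12.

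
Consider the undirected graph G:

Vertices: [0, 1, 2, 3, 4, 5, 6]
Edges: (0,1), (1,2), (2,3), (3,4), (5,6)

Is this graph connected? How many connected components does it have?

Checking connectivity: the graph has 2 connected component(s).
Components: [[0, 1, 2, 3, 4], [5, 6]]. The graph is NOT connected.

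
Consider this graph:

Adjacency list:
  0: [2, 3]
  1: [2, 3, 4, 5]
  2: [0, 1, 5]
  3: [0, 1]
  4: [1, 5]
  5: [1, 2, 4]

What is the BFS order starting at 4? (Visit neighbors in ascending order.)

BFS from vertex 4 (neighbors processed in ascending order):
Visit order: 4, 1, 5, 2, 3, 0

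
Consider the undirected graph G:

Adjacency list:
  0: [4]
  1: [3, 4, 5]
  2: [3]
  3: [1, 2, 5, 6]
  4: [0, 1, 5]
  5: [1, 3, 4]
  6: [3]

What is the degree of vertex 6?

Vertex 6 has neighbors [3], so deg(6) = 1.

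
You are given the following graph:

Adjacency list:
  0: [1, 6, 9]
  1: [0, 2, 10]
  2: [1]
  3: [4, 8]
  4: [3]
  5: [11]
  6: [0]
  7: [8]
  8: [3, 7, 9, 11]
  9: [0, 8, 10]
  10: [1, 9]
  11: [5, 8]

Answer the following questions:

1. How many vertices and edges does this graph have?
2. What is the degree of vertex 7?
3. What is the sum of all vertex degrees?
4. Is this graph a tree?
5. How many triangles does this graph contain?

Count: 12 vertices, 12 edges.
Vertex 7 has neighbors [8], degree = 1.
Handshaking lemma: 2 * 12 = 24.
A tree on 12 vertices has 11 edges. This graph has 12 edges (1 extra). Not a tree.
Number of triangles = 0.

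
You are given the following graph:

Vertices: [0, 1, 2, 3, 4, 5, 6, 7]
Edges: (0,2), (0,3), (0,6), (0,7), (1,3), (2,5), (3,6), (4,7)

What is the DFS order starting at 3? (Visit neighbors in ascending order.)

DFS from vertex 3 (neighbors processed in ascending order):
Visit order: 3, 0, 2, 5, 6, 7, 4, 1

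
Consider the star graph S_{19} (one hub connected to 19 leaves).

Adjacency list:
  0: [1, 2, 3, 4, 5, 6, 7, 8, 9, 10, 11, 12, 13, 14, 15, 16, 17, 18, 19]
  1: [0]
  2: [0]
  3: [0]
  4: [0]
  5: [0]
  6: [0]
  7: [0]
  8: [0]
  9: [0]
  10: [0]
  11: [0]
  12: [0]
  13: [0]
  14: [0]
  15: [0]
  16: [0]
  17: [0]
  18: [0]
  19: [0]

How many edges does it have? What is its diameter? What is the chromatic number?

Star graph S_{19}: the hub connects to all 19 leaves.
Edges = 19.
Diameter = 2 (any leaf to hub is 1, leaf to leaf through hub is 2).
Star graphs are bipartite (hub vs leaves), so chromatic number = 2.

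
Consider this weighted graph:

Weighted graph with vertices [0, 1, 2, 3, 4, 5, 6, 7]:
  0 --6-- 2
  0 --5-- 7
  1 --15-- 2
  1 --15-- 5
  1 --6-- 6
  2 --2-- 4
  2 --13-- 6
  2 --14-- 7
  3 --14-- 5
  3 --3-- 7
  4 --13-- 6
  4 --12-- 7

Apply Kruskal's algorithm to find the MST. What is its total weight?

Applying Kruskal's algorithm (sort edges by weight, add if no cycle):
  Add (2,4) w=2
  Add (3,7) w=3
  Add (0,7) w=5
  Add (0,2) w=6
  Add (1,6) w=6
  Skip (4,7) w=12 (creates cycle)
  Add (2,6) w=13
  Skip (4,6) w=13 (creates cycle)
  Skip (2,7) w=14 (creates cycle)
  Add (3,5) w=14
  Skip (1,5) w=15 (creates cycle)
  Skip (1,2) w=15 (creates cycle)
MST weight = 49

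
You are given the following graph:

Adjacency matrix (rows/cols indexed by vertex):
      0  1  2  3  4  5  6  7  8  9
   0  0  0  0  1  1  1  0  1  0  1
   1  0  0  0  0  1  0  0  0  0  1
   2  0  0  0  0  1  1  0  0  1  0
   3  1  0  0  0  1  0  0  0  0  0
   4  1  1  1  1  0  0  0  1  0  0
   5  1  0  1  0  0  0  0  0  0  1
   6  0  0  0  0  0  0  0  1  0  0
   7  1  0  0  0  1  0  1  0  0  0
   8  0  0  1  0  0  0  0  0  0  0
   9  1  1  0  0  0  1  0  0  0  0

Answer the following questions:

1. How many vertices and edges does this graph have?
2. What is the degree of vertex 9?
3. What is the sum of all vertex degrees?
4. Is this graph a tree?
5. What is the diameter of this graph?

Count: 10 vertices, 14 edges.
Vertex 9 has neighbors [0, 1, 5], degree = 3.
Handshaking lemma: 2 * 14 = 28.
A tree on 10 vertices has 9 edges. This graph has 14 edges (5 extra). Not a tree.
Diameter (longest shortest path) = 4.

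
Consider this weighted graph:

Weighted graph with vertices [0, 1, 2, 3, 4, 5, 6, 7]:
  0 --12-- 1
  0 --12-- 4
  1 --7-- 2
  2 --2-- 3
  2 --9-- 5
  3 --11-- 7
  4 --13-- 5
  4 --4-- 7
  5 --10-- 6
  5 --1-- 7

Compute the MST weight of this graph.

Applying Kruskal's algorithm (sort edges by weight, add if no cycle):
  Add (5,7) w=1
  Add (2,3) w=2
  Add (4,7) w=4
  Add (1,2) w=7
  Add (2,5) w=9
  Add (5,6) w=10
  Skip (3,7) w=11 (creates cycle)
  Add (0,1) w=12
  Skip (0,4) w=12 (creates cycle)
  Skip (4,5) w=13 (creates cycle)
MST weight = 45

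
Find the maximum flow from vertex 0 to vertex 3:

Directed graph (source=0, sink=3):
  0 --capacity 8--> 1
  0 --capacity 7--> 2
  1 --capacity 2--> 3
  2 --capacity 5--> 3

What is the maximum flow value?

Computing max flow:
  Flow on (0->1): 2/8
  Flow on (0->2): 5/7
  Flow on (1->3): 2/2
  Flow on (2->3): 5/5
Maximum flow = 7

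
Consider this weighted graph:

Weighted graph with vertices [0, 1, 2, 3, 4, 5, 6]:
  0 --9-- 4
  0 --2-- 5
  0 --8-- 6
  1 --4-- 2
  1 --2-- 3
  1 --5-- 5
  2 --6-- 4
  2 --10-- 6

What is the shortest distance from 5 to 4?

Using Dijkstra's algorithm from vertex 5:
Shortest path: 5 -> 0 -> 4
Total weight: 2 + 9 = 11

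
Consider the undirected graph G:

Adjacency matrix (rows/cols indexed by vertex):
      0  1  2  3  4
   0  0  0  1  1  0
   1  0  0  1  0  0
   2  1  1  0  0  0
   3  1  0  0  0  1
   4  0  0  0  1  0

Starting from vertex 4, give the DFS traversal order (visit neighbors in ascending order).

DFS from vertex 4 (neighbors processed in ascending order):
Visit order: 4, 3, 0, 2, 1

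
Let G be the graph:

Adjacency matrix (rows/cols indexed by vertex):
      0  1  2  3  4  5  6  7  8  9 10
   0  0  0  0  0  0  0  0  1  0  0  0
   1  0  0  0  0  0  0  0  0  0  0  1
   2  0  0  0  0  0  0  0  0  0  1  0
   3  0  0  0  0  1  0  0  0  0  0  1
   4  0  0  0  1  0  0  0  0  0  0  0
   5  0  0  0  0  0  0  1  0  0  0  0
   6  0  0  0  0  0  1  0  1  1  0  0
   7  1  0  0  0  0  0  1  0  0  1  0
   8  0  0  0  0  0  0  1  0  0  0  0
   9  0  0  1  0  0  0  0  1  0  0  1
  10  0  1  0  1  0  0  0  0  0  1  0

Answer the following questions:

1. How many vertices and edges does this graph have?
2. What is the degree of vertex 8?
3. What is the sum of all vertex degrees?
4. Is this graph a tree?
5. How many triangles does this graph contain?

Count: 11 vertices, 10 edges.
Vertex 8 has neighbors [6], degree = 1.
Handshaking lemma: 2 * 10 = 20.
A graph is a tree iff it is connected and has exactly n-1 edges. This graph is connected (all 11 vertices in one component) and has 11-1 = 10 edges. It is a tree.
Number of triangles = 0.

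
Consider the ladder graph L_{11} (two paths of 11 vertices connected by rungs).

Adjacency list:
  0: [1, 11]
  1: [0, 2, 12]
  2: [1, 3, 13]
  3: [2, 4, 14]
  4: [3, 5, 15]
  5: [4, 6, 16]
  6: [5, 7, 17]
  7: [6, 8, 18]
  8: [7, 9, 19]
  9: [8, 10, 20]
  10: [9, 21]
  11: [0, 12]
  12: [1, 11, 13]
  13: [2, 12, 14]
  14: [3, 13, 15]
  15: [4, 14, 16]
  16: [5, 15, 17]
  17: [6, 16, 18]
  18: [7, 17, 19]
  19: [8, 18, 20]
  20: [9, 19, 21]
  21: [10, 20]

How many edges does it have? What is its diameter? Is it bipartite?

Ladder graph L_{11}: 11 rungs + 2 * (11-1) path edges = 11 + 20 = 31 edges.
Diameter = 11.
Ladder graphs are bipartite (alternating coloring along each path).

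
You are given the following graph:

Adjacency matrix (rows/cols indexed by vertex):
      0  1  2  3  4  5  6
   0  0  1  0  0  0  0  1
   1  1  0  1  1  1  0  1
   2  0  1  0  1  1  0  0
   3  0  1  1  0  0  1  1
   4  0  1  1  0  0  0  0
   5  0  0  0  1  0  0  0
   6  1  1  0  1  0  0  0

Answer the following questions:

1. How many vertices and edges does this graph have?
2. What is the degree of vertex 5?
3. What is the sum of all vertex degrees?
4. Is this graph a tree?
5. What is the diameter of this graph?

Count: 7 vertices, 10 edges.
Vertex 5 has neighbors [3], degree = 1.
Handshaking lemma: 2 * 10 = 20.
A tree on 7 vertices has 6 edges. This graph has 10 edges (4 extra). Not a tree.
Diameter (longest shortest path) = 3.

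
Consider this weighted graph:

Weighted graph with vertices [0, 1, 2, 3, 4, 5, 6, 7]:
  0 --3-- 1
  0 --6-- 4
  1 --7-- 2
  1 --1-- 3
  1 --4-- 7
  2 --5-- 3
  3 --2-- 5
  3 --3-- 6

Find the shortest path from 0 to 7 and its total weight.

Using Dijkstra's algorithm from vertex 0:
Shortest path: 0 -> 1 -> 7
Total weight: 3 + 4 = 7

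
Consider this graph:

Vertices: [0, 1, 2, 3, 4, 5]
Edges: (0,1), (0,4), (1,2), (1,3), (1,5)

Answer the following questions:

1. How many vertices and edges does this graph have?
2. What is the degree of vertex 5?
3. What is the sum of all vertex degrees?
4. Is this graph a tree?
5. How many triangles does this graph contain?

Count: 6 vertices, 5 edges.
Vertex 5 has neighbors [1], degree = 1.
Handshaking lemma: 2 * 5 = 10.
A graph is a tree iff it is connected and has exactly n-1 edges. This graph is connected (all 6 vertices in one component) and has 6-1 = 5 edges. It is a tree.
Number of triangles = 0.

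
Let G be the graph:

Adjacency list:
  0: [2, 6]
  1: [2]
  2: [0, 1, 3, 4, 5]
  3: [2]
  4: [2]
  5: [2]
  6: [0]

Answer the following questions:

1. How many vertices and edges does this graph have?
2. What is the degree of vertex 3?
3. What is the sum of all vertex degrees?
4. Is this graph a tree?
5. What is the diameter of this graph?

Count: 7 vertices, 6 edges.
Vertex 3 has neighbors [2], degree = 1.
Handshaking lemma: 2 * 6 = 12.
A graph is a tree iff it is connected and has exactly n-1 edges. This graph is connected (all 7 vertices in one component) and has 7-1 = 6 edges. It is a tree.
Diameter (longest shortest path) = 3.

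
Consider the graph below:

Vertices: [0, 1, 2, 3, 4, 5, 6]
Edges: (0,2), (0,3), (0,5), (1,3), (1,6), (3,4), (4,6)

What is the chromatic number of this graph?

The graph has a maximum clique of size 2 (lower bound on chromatic number).
A valid 2-coloring: {0: 0, 1: 0, 2: 1, 3: 1, 4: 0, 5: 1, 6: 1}.
Chromatic number = 2.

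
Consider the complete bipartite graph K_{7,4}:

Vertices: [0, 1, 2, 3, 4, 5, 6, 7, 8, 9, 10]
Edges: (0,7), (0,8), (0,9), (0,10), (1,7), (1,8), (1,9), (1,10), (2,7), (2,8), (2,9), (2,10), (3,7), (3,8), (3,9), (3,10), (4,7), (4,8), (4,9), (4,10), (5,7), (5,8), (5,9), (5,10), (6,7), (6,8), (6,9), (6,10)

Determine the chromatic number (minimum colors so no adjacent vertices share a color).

K_{7,4} is bipartite: vertices split into two independent sets of size 7 and 4.
Color one set 0, the other 1. No adjacent vertices share a color.
Chromatic number = 2.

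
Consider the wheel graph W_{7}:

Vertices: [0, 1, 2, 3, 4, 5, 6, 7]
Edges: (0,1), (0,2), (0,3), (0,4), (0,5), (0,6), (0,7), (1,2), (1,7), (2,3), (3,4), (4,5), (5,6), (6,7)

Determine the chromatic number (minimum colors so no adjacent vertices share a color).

W_{7} = C_{7} plus a hub adjacent to every cycle vertex.
The outer cycle needs 3 colors (odd cycle); the hub is adjacent to all of them so needs a fresh color.
Chromatic number = 3 + 1 = 4.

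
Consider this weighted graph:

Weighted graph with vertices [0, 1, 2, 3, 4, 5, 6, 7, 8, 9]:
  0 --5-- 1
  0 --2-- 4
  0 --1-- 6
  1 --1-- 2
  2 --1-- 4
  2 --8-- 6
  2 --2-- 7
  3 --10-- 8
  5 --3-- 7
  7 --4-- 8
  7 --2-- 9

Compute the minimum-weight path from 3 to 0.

Using Dijkstra's algorithm from vertex 3:
Shortest path: 3 -> 8 -> 7 -> 2 -> 4 -> 0
Total weight: 10 + 4 + 2 + 1 + 2 = 19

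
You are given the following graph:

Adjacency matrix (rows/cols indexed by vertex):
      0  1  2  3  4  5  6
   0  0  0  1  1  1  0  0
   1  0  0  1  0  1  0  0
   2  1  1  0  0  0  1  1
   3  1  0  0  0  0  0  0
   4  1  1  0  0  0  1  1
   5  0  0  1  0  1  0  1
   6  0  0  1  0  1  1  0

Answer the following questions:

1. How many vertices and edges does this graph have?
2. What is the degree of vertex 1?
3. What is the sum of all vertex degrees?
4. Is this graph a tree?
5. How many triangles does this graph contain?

Count: 7 vertices, 10 edges.
Vertex 1 has neighbors [2, 4], degree = 2.
Handshaking lemma: 2 * 10 = 20.
A tree on 7 vertices has 6 edges. This graph has 10 edges (4 extra). Not a tree.
Number of triangles = 2.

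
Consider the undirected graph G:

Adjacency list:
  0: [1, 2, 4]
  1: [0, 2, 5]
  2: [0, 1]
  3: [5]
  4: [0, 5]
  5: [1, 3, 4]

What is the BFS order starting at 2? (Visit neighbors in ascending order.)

BFS from vertex 2 (neighbors processed in ascending order):
Visit order: 2, 0, 1, 4, 5, 3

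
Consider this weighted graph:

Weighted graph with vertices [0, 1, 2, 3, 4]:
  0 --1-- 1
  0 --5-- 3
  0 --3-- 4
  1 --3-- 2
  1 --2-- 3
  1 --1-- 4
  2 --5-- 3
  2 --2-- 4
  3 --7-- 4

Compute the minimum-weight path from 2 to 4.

Using Dijkstra's algorithm from vertex 2:
Shortest path: 2 -> 4
Total weight: 2 = 2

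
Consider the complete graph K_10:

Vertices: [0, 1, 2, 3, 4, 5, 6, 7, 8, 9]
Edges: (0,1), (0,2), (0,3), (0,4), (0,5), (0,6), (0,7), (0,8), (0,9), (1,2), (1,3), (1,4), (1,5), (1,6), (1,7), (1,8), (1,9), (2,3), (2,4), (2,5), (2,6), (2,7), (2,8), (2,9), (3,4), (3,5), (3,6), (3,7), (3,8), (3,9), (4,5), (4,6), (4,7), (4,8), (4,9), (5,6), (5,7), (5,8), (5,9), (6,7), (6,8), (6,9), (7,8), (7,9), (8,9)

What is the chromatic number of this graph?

In K_10, every vertex is adjacent to every other vertex.
Each vertex needs a unique color.
Chromatic number = 10.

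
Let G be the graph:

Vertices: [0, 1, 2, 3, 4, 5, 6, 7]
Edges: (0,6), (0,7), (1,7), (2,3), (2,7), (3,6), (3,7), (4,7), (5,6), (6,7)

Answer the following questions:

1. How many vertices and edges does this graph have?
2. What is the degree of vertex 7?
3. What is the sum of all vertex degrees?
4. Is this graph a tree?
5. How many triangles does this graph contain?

Count: 8 vertices, 10 edges.
Vertex 7 has neighbors [0, 1, 2, 3, 4, 6], degree = 6.
Handshaking lemma: 2 * 10 = 20.
A tree on 8 vertices has 7 edges. This graph has 10 edges (3 extra). Not a tree.
Number of triangles = 3.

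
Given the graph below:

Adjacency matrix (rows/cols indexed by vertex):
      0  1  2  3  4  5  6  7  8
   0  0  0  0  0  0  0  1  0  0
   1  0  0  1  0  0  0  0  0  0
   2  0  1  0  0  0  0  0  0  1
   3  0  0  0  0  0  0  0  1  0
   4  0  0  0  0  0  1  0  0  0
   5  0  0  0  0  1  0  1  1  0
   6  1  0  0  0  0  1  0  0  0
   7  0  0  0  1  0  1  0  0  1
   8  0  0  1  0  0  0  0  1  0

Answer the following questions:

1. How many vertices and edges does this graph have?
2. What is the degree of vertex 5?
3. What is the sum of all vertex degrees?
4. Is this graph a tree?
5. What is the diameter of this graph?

Count: 9 vertices, 8 edges.
Vertex 5 has neighbors [4, 6, 7], degree = 3.
Handshaking lemma: 2 * 8 = 16.
A graph is a tree iff it is connected and has exactly n-1 edges. This graph is connected (all 9 vertices in one component) and has 9-1 = 8 edges. It is a tree.
Diameter (longest shortest path) = 6.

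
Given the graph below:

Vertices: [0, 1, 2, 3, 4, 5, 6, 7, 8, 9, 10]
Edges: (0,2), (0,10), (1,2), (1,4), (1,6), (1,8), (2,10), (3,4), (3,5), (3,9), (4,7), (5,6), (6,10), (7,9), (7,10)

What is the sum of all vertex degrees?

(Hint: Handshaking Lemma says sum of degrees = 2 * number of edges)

Count edges: 15 edges.
By Handshaking Lemma: sum of degrees = 2 * 15 = 30.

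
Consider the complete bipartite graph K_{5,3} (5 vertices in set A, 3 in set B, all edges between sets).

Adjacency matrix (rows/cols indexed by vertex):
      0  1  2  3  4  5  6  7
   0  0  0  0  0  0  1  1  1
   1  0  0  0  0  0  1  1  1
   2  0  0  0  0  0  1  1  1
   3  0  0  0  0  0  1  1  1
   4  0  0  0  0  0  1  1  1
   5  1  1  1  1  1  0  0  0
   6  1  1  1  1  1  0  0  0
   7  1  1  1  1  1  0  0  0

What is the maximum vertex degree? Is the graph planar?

Set-A vertices have degree 3; set-B vertices have degree 5. Maximum degree = max(5,3) = 5.
K_{5,3} contains K_{3,3} as a subgraph (since both sides have >= 3 vertices); by Kuratowski's theorem it is not planar.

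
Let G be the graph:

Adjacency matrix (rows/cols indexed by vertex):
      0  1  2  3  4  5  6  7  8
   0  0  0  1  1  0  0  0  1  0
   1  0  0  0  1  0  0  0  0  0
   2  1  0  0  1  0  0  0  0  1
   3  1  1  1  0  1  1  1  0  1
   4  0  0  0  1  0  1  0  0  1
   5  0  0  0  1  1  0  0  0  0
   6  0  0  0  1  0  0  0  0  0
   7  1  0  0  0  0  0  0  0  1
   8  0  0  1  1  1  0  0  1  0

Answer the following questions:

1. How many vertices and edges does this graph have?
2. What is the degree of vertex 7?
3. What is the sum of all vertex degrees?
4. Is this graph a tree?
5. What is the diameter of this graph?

Count: 9 vertices, 13 edges.
Vertex 7 has neighbors [0, 8], degree = 2.
Handshaking lemma: 2 * 13 = 26.
A tree on 9 vertices has 8 edges. This graph has 13 edges (5 extra). Not a tree.
Diameter (longest shortest path) = 3.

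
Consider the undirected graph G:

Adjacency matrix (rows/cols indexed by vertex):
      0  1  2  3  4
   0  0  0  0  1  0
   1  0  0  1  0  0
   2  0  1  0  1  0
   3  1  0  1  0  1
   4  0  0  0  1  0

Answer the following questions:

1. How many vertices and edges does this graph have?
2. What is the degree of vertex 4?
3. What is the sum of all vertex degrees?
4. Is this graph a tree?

Count: 5 vertices, 4 edges.
Vertex 4 has neighbors [3], degree = 1.
Handshaking lemma: 2 * 4 = 8.
A graph is a tree iff it is connected and has exactly n-1 edges. This graph is connected (all 5 vertices in one component) and has 5-1 = 4 edges. It is a tree.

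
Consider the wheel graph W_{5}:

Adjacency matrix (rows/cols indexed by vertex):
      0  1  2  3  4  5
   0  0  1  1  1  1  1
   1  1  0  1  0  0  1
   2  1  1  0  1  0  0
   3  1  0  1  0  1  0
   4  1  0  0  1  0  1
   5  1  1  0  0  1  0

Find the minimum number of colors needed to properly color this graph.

W_{5} = C_{5} plus a hub adjacent to every cycle vertex.
The outer cycle needs 3 colors (odd cycle); the hub is adjacent to all of them so needs a fresh color.
Chromatic number = 3 + 1 = 4.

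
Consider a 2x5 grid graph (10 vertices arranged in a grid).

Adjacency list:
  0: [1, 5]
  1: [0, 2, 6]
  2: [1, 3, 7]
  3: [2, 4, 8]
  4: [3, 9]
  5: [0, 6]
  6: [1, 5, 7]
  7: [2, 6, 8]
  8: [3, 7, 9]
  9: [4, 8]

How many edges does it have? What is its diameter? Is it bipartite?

A 2x5 grid has 5 vertical edges and 8 horizontal edges.
Total edges = 5 + 8 = 13.
Diameter = (2-1) + (5-1) = 5 (corner to opposite corner).
Grid graphs are bipartite (checkerboard coloring).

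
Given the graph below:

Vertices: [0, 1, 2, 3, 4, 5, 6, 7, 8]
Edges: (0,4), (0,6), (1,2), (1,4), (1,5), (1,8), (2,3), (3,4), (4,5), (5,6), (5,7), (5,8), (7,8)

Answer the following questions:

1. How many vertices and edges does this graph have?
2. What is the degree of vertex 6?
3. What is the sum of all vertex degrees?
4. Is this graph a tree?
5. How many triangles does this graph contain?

Count: 9 vertices, 13 edges.
Vertex 6 has neighbors [0, 5], degree = 2.
Handshaking lemma: 2 * 13 = 26.
A tree on 9 vertices has 8 edges. This graph has 13 edges (5 extra). Not a tree.
Number of triangles = 3.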